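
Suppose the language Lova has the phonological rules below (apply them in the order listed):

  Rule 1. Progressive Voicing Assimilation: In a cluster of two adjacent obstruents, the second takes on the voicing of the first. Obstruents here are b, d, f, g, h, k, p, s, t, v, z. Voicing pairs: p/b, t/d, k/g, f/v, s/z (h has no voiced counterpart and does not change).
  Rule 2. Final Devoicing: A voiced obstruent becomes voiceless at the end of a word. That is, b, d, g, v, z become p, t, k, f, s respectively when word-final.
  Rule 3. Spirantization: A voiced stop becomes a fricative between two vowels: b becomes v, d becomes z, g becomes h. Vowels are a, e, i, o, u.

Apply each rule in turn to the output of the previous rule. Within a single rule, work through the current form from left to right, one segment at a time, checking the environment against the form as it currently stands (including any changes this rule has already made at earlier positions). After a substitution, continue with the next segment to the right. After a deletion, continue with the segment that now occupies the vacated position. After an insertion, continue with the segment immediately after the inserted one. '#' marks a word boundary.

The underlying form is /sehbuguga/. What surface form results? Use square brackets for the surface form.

Rule 1 Progressive Voicing Assimilation: [sehbuguga] → [sehpuguga]
Rule 2 Final Devoicing: no change — [sehpuguga]
Rule 3 Spirantization: [sehpuguga] → [sehpuhuha]

[sehpuhuha]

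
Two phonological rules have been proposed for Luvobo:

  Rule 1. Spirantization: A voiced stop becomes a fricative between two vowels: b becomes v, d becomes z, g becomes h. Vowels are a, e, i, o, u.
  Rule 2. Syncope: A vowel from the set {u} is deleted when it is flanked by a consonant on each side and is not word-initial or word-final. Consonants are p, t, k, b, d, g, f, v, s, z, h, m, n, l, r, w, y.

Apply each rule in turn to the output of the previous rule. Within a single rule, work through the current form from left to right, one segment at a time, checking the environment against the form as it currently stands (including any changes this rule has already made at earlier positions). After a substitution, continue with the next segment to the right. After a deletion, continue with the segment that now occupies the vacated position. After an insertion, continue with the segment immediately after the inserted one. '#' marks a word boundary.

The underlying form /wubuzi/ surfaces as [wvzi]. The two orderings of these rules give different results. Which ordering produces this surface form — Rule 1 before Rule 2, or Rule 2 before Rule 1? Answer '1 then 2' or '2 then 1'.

1 then 2

Order 1 then 2:
  1 Spirantization: [wubuzi] → [wuvuzi]
  2 Syncope: [wuvuzi] → [wvzi]
  result: [wvzi]
Order 2 then 1:
  2 Syncope: [wubuzi] → [wbzi]
  1 Spirantization: no change — [wbzi]
  result: [wbzi]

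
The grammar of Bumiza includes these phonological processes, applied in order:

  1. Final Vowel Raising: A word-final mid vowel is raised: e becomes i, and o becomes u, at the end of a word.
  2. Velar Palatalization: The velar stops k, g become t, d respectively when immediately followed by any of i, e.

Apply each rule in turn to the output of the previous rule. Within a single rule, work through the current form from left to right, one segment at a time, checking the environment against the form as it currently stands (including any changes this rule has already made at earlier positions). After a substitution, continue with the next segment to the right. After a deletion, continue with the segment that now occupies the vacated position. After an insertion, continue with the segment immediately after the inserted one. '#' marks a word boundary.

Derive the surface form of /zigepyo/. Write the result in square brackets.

1 Final Vowel Raising: [zigepyo] → [zigepyu]
2 Velar Palatalization: [zigepyu] → [zidepyu]

[zidepyu]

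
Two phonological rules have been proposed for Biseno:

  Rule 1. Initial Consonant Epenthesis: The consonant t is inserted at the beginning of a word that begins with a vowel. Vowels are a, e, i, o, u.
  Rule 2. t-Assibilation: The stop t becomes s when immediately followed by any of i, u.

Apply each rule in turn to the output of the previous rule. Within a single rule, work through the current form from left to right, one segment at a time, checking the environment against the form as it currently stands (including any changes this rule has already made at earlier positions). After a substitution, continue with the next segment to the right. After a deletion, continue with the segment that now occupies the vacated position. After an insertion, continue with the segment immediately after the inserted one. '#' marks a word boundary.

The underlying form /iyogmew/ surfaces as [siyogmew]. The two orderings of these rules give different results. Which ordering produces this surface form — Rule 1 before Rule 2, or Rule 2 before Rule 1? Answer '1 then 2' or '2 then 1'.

1 then 2

Order 1 then 2:
  1 Initial Consonant Epenthesis: [iyogmew] → [tiyogmew]
  2 t-Assibilation: [tiyogmew] → [siyogmew]
  result: [siyogmew]
Order 2 then 1:
  2 t-Assibilation: no change — [iyogmew]
  1 Initial Consonant Epenthesis: [iyogmew] → [tiyogmew]
  result: [tiyogmew]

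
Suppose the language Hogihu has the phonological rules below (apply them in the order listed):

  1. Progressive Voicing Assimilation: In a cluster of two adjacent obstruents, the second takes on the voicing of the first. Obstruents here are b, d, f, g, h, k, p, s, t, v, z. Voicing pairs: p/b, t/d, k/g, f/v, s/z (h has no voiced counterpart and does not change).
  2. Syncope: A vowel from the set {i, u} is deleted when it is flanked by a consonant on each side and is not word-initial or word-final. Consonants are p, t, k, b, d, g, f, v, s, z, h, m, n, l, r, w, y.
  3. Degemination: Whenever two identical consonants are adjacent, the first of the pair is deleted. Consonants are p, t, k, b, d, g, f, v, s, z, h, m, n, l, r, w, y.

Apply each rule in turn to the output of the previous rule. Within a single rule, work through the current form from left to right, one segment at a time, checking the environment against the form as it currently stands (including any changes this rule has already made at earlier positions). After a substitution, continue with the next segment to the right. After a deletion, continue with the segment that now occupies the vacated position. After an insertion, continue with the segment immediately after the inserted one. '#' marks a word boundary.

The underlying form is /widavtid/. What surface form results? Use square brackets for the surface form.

[wdavd]

1 Progressive Voicing Assimilation: [widavtid] → [widavdid]
2 Syncope: [widavdid] → [wdavdd]
3 Degemination: [wdavdd] → [wdavd]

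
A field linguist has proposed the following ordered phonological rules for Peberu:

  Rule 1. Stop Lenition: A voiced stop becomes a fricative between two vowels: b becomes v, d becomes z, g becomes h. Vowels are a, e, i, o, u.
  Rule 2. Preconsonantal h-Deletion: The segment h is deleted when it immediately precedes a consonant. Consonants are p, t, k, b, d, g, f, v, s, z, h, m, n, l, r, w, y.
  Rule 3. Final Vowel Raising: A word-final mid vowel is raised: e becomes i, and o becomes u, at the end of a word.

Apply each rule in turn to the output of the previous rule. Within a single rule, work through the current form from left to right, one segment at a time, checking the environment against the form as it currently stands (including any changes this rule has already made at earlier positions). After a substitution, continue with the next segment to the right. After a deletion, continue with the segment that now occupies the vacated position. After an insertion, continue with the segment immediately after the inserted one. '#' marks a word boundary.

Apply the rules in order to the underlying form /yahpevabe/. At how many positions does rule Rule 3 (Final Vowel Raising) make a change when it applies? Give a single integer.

Rule 1 Stop Lenition: [yahpevabe] → [yahpevave]
Rule 2 Preconsonantal h-Deletion: [yahpevave] → [yapevave]
Rule 3 Final Vowel Raising: [yapevave] → [yapevavi]
Rule Rule 3 changed 1 position(s).

1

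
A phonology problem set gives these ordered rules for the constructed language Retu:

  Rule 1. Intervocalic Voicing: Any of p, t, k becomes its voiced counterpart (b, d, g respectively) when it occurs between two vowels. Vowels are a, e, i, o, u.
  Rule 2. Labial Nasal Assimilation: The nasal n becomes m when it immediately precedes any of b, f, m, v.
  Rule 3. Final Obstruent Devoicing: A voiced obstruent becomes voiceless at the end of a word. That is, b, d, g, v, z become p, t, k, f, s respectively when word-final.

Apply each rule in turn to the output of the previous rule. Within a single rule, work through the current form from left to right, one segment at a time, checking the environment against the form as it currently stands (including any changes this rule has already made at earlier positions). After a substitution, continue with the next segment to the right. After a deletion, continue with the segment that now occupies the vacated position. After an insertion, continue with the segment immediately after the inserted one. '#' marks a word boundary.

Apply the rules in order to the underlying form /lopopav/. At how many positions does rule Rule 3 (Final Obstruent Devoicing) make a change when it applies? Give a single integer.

Rule 1 Intervocalic Voicing: [lopopav] → [lobobav]
Rule 2 Labial Nasal Assimilation: no change — [lobobav]
Rule 3 Final Obstruent Devoicing: [lobobav] → [lobobaf]
Rule Rule 3 changed 1 position(s).

1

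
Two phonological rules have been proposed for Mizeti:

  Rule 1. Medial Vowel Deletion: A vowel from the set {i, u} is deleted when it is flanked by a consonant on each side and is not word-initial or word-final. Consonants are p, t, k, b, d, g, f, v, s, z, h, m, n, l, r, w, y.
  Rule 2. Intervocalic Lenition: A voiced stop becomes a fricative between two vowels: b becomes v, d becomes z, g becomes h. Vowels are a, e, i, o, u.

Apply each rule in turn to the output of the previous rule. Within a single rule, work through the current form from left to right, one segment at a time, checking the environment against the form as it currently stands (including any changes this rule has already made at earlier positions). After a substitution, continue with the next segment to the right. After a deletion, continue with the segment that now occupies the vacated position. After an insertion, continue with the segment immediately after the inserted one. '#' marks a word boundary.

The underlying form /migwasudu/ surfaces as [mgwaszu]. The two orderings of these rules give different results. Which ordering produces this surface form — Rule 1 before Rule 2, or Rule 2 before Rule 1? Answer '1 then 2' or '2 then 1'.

2 then 1

Order 1 then 2:
  1 Medial Vowel Deletion: [migwasudu] → [mgwasdu]
  2 Intervocalic Lenition: no change — [mgwasdu]
  result: [mgwasdu]
Order 2 then 1:
  2 Intervocalic Lenition: [migwasudu] → [migwasuzu]
  1 Medial Vowel Deletion: [migwasuzu] → [mgwaszu]
  result: [mgwaszu]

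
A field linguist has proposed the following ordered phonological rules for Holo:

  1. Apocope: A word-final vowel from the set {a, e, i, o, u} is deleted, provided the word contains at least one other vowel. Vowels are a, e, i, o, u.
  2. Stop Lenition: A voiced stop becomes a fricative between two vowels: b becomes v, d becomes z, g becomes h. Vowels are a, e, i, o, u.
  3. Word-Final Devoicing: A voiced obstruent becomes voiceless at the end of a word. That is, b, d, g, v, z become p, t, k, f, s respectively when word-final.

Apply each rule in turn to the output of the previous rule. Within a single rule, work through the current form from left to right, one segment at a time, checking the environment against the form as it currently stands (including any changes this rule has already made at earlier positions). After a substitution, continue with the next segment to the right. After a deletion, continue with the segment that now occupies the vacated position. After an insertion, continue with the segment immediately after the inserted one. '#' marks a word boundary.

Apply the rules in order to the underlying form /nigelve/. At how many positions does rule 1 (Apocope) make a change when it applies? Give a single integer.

1 Apocope: [nigelve] → [nigelv]
2 Stop Lenition: [nigelv] → [nihelv]
3 Word-Final Devoicing: [nihelv] → [nihelf]
Rule 1 changed 1 position(s).

1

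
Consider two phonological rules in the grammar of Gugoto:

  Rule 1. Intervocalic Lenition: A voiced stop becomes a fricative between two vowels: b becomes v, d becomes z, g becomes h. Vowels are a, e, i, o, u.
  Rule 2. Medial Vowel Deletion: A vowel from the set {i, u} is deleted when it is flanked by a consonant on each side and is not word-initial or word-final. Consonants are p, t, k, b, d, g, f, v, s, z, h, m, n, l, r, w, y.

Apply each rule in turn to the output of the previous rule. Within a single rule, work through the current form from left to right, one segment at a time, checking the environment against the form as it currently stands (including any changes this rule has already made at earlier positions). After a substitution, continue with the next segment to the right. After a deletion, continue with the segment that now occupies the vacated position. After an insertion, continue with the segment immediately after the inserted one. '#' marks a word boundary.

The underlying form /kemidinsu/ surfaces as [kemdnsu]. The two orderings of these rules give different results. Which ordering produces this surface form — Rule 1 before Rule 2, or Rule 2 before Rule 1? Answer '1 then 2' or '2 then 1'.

Order 1 then 2:
  1 Intervocalic Lenition: [kemidinsu] → [kemizinsu]
  2 Medial Vowel Deletion: [kemizinsu] → [kemznsu]
  result: [kemznsu]
Order 2 then 1:
  2 Medial Vowel Deletion: [kemidinsu] → [kemdnsu]
  1 Intervocalic Lenition: no change — [kemdnsu]
  result: [kemdnsu]

2 then 1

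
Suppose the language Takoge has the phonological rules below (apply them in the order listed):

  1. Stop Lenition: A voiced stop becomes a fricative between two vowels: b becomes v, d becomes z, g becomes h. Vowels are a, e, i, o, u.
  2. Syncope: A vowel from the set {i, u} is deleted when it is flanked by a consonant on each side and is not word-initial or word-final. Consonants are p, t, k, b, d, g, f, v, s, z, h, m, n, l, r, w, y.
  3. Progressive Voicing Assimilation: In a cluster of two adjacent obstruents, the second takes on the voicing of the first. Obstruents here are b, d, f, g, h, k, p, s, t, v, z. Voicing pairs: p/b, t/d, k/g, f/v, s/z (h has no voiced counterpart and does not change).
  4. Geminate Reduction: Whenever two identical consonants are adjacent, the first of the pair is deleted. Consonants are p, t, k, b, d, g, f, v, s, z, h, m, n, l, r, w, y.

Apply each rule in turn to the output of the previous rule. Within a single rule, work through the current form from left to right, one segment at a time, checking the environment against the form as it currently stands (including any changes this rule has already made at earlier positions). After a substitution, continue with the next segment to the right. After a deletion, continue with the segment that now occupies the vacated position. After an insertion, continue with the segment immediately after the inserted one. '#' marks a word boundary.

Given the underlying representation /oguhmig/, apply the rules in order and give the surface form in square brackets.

1 Stop Lenition: [oguhmig] → [ohuhmig]
2 Syncope: [ohuhmig] → [ohhmg]
3 Progressive Voicing Assimilation: no change — [ohhmg]
4 Geminate Reduction: [ohhmg] → [ohmg]

[ohmg]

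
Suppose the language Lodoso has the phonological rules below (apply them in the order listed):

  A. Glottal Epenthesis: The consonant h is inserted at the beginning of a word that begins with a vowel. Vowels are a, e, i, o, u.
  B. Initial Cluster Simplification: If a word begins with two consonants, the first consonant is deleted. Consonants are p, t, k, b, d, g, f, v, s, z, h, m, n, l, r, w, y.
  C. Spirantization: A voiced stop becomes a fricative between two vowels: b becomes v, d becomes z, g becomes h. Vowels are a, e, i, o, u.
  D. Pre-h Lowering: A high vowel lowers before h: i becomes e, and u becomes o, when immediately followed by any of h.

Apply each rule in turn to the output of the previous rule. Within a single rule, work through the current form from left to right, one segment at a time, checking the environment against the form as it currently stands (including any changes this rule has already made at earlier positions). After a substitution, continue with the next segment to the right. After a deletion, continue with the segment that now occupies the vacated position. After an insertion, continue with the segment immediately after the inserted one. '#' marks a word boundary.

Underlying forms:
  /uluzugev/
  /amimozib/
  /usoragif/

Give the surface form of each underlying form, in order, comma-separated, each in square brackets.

/uluzugev/:
  A Glottal Epenthesis: [uluzugev] → [huluzugev]
  B Initial Cluster Simplification: no change — [huluzugev]
  C Spirantization: [huluzugev] → [huluzuhev]
  D Pre-h Lowering: [huluzuhev] → [huluzohev]
/amimozib/:
  A Glottal Epenthesis: [amimozib] → [hamimozib]
  B Initial Cluster Simplification: no change — [hamimozib]
  C Spirantization: no change — [hamimozib]
  D Pre-h Lowering: no change — [hamimozib]
/usoragif/:
  A Glottal Epenthesis: [usoragif] → [husoragif]
  B Initial Cluster Simplification: no change — [husoragif]
  C Spirantization: [husoragif] → [husorahif]
  D Pre-h Lowering: no change — [husorahif]

[huluzohev], [hamimozib], [husorahif]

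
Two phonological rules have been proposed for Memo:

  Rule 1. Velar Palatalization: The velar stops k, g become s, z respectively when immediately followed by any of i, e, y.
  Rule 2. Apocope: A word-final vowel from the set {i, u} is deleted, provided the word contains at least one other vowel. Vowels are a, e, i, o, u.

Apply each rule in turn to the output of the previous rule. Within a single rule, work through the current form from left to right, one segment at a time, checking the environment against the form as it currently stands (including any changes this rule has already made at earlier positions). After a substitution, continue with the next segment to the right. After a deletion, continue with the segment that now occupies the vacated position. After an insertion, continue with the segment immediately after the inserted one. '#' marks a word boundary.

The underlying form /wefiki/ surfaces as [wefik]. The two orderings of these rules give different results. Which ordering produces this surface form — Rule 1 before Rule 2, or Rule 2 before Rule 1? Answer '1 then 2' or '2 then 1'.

2 then 1

Order 1 then 2:
  1 Velar Palatalization: [wefiki] → [wefisi]
  2 Apocope: [wefisi] → [wefis]
  result: [wefis]
Order 2 then 1:
  2 Apocope: [wefiki] → [wefik]
  1 Velar Palatalization: no change — [wefik]
  result: [wefik]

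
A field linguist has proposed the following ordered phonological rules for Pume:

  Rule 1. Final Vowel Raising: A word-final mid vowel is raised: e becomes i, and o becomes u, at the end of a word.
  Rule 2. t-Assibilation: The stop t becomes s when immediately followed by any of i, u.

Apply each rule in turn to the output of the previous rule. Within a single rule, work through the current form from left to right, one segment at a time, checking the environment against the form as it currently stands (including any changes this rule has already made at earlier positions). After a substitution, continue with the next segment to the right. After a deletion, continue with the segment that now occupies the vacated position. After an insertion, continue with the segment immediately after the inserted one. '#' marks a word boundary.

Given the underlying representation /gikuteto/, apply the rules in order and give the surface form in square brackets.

Rule 1 Final Vowel Raising: [gikuteto] → [gikutetu]
Rule 2 t-Assibilation: [gikutetu] → [gikutesu]

[gikutesu]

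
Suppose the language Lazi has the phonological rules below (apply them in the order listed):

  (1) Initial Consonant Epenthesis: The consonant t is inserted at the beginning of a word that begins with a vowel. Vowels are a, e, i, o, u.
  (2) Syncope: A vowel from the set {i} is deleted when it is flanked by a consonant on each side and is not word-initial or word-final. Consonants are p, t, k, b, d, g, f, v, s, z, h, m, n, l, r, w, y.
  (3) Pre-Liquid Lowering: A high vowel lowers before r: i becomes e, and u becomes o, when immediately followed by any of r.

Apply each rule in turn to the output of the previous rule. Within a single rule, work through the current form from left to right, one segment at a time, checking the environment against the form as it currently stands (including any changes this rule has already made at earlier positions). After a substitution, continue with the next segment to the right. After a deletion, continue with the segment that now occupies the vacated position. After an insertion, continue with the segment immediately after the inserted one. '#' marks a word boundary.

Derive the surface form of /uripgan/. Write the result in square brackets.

(1) Initial Consonant Epenthesis: [uripgan] → [turipgan]
(2) Syncope: [turipgan] → [turpgan]
(3) Pre-Liquid Lowering: [turpgan] → [torpgan]

[torpgan]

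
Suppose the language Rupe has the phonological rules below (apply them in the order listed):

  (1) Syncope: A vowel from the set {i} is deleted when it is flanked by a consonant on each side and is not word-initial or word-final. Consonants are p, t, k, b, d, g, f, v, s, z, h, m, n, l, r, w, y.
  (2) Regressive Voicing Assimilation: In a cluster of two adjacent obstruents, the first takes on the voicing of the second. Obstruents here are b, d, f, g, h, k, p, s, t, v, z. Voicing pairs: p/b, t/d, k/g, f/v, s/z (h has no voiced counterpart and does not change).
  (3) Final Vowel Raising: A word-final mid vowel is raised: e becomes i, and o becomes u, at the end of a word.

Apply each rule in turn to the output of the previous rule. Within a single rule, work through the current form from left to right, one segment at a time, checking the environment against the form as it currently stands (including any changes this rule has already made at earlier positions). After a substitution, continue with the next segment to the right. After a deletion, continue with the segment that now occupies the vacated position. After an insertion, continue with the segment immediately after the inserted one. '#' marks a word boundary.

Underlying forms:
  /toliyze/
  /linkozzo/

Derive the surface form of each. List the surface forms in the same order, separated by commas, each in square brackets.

[tolyzi], [lnkozzu]

/toliyze/:
  (1) Syncope: [toliyze] → [tolyze]
  (2) Regressive Voicing Assimilation: no change — [tolyze]
  (3) Final Vowel Raising: [tolyze] → [tolyzi]
/linkozzo/:
  (1) Syncope: [linkozzo] → [lnkozzo]
  (2) Regressive Voicing Assimilation: no change — [lnkozzo]
  (3) Final Vowel Raising: [lnkozzo] → [lnkozzu]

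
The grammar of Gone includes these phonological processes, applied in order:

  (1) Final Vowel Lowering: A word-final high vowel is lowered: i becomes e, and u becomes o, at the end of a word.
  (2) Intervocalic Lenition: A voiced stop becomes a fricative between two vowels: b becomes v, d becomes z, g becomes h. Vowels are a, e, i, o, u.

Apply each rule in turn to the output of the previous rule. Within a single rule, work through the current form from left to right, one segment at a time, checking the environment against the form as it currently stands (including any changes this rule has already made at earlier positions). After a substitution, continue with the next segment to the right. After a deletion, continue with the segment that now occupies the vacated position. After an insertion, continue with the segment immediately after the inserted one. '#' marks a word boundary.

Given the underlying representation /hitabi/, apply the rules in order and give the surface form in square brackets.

[hitave]

(1) Final Vowel Lowering: [hitabi] → [hitabe]
(2) Intervocalic Lenition: [hitabe] → [hitave]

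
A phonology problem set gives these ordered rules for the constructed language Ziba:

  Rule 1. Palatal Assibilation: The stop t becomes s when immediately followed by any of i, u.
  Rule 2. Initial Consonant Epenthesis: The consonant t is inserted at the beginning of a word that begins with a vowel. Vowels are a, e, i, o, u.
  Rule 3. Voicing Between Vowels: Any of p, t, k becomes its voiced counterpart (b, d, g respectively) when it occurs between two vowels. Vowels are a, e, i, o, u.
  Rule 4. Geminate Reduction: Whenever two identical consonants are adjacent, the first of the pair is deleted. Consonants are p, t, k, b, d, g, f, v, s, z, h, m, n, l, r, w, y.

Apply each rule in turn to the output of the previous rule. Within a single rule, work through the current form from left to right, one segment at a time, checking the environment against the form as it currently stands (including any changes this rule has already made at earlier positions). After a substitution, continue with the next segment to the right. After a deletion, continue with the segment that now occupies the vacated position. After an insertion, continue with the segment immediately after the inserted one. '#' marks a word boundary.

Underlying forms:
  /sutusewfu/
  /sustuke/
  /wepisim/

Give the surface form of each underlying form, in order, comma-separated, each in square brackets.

[sususewfu], [susuge], [webisim]

/sutusewfu/:
  Rule 1 Palatal Assibilation: [sutusewfu] → [sususewfu]
  Rule 2 Initial Consonant Epenthesis: no change — [sususewfu]
  Rule 3 Voicing Between Vowels: no change — [sususewfu]
  Rule 4 Geminate Reduction: no change — [sususewfu]
/sustuke/:
  Rule 1 Palatal Assibilation: [sustuke] → [sussuke]
  Rule 2 Initial Consonant Epenthesis: no change — [sussuke]
  Rule 3 Voicing Between Vowels: [sussuke] → [sussuge]
  Rule 4 Geminate Reduction: [sussuge] → [susuge]
/wepisim/:
  Rule 1 Palatal Assibilation: no change — [wepisim]
  Rule 2 Initial Consonant Epenthesis: no change — [wepisim]
  Rule 3 Voicing Between Vowels: [wepisim] → [webisim]
  Rule 4 Geminate Reduction: no change — [webisim]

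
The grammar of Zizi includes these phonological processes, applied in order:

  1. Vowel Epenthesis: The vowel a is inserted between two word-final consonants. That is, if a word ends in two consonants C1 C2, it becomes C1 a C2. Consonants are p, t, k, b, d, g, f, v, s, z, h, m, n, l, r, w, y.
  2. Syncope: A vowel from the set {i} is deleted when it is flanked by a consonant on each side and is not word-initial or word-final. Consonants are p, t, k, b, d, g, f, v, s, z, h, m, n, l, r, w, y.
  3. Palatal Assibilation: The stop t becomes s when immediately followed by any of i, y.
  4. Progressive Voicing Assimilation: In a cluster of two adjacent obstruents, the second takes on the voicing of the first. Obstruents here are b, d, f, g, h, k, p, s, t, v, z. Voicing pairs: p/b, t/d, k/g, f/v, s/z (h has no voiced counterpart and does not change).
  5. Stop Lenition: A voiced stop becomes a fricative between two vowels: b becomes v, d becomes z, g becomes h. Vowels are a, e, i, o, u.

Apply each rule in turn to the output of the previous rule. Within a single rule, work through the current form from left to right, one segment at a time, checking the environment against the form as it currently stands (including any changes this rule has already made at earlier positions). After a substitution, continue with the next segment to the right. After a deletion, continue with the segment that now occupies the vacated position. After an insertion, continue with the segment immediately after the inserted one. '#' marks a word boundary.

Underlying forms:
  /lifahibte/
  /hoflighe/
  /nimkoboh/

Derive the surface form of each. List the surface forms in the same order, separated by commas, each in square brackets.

[lfahpte], [hoflghe], [nmkovoh]

/lifahibte/:
  1 Vowel Epenthesis: no change — [lifahibte]
  2 Syncope: [lifahibte] → [lfahbte]
  3 Palatal Assibilation: no change — [lfahbte]
  4 Progressive Voicing Assimilation: [lfahbte] → [lfahpte]
  5 Stop Lenition: no change — [lfahpte]
/hoflighe/:
  1 Vowel Epenthesis: no change — [hoflighe]
  2 Syncope: [hoflighe] → [hoflghe]
  3 Palatal Assibilation: no change — [hoflghe]
  4 Progressive Voicing Assimilation: no change — [hoflghe]
  5 Stop Lenition: no change — [hoflghe]
/nimkoboh/:
  1 Vowel Epenthesis: no change — [nimkoboh]
  2 Syncope: [nimkoboh] → [nmkoboh]
  3 Palatal Assibilation: no change — [nmkoboh]
  4 Progressive Voicing Assimilation: no change — [nmkoboh]
  5 Stop Lenition: [nmkoboh] → [nmkovoh]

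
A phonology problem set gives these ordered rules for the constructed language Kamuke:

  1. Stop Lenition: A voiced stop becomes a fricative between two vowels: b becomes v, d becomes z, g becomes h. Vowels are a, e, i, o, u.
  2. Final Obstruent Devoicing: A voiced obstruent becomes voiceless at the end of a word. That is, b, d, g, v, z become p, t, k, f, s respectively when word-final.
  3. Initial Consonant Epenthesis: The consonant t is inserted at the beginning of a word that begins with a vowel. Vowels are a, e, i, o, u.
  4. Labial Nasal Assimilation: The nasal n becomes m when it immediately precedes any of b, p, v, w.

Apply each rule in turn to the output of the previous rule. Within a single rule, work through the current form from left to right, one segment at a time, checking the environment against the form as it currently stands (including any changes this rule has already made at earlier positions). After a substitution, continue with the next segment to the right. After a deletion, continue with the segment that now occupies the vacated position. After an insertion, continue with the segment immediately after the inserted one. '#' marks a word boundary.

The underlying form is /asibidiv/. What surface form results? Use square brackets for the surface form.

1 Stop Lenition: [asibidiv] → [asiviziv]
2 Final Obstruent Devoicing: [asiviziv] → [asivizif]
3 Initial Consonant Epenthesis: [asivizif] → [tasivizif]
4 Labial Nasal Assimilation: no change — [tasivizif]

[tasivizif]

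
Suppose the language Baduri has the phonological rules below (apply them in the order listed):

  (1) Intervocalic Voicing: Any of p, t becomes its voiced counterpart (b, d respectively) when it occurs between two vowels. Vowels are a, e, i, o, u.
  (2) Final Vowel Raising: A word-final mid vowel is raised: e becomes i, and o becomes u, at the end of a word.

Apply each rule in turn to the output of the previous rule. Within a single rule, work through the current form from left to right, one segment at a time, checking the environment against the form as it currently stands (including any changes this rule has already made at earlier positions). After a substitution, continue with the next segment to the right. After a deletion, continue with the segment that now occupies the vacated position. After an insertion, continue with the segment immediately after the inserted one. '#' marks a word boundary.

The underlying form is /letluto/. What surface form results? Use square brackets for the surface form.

(1) Intervocalic Voicing: [letluto] → [letludo]
(2) Final Vowel Raising: [letludo] → [letludu]

[letludu]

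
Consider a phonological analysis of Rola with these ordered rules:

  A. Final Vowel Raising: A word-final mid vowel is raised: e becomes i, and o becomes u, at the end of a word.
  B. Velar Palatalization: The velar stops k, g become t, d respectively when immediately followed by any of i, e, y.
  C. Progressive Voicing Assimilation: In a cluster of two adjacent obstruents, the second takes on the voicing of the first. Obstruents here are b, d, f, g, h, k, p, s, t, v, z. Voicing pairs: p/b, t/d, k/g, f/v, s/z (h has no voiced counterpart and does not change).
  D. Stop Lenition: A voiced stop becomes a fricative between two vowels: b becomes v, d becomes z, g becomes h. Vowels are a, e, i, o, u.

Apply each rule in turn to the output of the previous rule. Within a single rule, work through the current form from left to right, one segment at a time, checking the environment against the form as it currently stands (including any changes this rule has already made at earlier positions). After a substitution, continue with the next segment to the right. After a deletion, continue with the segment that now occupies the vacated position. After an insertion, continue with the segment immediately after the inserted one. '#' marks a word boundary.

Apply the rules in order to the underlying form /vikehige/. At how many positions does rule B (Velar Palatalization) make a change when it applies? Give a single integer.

A Final Vowel Raising: [vikehige] → [vikehigi]
B Velar Palatalization: [vikehigi] → [vitehidi]
C Progressive Voicing Assimilation: no change — [vitehidi]
D Stop Lenition: [vitehidi] → [vitehizi]
Rule B changed 2 position(s).

2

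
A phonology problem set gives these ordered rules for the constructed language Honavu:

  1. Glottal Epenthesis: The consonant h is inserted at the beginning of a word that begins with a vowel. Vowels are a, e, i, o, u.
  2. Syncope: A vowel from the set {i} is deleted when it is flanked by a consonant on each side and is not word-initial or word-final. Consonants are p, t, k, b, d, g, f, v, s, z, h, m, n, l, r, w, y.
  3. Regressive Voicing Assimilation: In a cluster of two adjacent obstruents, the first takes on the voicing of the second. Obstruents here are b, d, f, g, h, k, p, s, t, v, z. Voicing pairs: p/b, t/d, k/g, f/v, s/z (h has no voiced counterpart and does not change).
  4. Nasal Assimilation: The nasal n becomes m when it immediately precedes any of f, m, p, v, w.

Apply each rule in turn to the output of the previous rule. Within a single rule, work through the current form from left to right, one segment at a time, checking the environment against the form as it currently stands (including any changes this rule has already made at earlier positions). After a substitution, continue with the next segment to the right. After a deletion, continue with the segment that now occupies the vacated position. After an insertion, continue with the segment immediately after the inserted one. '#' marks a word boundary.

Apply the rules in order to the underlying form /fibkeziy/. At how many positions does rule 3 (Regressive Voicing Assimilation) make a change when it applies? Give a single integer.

1 Glottal Epenthesis: no change — [fibkeziy]
2 Syncope: [fibkeziy] → [fbkezy]
3 Regressive Voicing Assimilation: [fbkezy] → [vpkezy]
4 Nasal Assimilation: no change — [vpkezy]
Rule 3 changed 2 position(s).

2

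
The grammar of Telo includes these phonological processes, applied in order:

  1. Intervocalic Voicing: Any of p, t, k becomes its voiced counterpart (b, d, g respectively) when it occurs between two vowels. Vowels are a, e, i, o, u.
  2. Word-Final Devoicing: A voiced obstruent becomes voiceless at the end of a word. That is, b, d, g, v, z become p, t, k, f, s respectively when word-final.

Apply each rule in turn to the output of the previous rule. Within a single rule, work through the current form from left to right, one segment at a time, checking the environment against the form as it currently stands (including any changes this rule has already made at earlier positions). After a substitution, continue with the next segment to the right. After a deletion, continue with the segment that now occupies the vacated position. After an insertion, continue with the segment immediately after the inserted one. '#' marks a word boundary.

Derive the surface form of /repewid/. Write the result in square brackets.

[rebewit]

1 Intervocalic Voicing: [repewid] → [rebewid]
2 Word-Final Devoicing: [rebewid] → [rebewit]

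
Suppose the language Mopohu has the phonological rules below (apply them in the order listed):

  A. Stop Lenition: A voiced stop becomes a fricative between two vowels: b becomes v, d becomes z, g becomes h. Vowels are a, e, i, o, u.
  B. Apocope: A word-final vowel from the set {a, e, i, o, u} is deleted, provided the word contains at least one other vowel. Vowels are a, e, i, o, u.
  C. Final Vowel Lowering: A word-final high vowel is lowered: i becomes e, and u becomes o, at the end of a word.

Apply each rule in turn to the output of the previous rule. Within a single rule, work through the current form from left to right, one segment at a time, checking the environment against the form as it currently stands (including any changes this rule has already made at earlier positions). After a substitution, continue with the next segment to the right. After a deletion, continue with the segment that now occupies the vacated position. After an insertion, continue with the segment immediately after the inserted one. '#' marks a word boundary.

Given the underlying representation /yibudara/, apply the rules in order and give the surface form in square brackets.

[yivuzar]

A Stop Lenition: [yibudara] → [yivuzara]
B Apocope: [yivuzara] → [yivuzar]
C Final Vowel Lowering: no change — [yivuzar]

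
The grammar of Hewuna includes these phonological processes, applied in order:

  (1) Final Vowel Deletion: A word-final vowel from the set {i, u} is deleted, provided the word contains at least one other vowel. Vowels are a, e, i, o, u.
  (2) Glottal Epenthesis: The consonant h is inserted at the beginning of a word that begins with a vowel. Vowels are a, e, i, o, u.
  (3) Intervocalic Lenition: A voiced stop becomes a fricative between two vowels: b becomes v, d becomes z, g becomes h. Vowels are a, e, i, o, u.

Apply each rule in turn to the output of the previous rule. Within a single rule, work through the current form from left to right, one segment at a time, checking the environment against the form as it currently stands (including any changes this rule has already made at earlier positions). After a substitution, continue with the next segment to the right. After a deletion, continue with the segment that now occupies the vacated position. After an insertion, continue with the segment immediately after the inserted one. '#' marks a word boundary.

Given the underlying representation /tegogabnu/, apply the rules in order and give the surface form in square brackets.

(1) Final Vowel Deletion: [tegogabnu] → [tegogabn]
(2) Glottal Epenthesis: no change — [tegogabn]
(3) Intervocalic Lenition: [tegogabn] → [tehohabn]

[tehohabn]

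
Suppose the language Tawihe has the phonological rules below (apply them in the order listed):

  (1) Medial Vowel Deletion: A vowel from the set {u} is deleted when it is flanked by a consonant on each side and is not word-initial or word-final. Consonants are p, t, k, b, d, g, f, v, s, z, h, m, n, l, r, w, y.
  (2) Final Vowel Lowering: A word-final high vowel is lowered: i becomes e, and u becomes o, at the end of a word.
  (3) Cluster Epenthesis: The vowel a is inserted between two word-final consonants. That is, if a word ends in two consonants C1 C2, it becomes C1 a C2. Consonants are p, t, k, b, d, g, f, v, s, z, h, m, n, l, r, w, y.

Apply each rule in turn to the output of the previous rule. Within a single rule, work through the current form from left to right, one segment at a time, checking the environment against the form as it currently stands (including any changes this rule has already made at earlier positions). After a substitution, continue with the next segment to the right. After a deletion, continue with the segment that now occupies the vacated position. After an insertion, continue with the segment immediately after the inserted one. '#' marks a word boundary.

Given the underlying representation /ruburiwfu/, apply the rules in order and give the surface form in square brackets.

[rbriwfo]

(1) Medial Vowel Deletion: [ruburiwfu] → [rbriwfu]
(2) Final Vowel Lowering: [rbriwfu] → [rbriwfo]
(3) Cluster Epenthesis: no change — [rbriwfo]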